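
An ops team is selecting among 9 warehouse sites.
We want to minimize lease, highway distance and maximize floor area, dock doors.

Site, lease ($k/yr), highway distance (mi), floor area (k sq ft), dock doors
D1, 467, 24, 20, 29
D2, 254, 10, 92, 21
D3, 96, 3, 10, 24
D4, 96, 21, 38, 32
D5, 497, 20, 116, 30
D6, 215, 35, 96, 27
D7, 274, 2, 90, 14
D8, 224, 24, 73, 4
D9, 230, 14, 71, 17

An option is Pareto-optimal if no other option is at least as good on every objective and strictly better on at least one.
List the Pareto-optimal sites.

D1: dominated by D4 (lease 96≤467, highway distance 21≤24, floor area 38≥20, dock doors 32≥29).
D2: not dominated.
D3: not dominated.
D4: not dominated (best dock doors).
D5: not dominated (best floor area).
D6: not dominated.
D7: not dominated (best highway distance).
D8: not dominated.
D9: not dominated.

D2, D3, D4, D5, D6, D7, D8, D9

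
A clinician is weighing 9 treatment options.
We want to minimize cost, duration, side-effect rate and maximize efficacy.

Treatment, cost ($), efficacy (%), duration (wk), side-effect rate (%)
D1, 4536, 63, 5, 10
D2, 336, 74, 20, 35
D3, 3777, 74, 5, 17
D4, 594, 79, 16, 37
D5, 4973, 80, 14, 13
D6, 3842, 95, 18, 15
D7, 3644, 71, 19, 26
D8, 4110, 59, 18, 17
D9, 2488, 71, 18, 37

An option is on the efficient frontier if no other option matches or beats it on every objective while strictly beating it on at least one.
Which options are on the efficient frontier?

D1, D2, D3, D4, D5, D6, D7

D1: not dominated (best side-effect rate).
D2: not dominated (best cost).
D3: not dominated.
D4: not dominated.
D5: not dominated.
D6: not dominated (best efficacy).
D7: not dominated.
D8: dominated by D3 (cost 3777≤4110, efficacy 74≥59, duration 5≤18, side-effect rate 17≤17).
D9: dominated by D4 (cost 594≤2488, efficacy 79≥71, duration 16≤18, side-effect rate 37≤37).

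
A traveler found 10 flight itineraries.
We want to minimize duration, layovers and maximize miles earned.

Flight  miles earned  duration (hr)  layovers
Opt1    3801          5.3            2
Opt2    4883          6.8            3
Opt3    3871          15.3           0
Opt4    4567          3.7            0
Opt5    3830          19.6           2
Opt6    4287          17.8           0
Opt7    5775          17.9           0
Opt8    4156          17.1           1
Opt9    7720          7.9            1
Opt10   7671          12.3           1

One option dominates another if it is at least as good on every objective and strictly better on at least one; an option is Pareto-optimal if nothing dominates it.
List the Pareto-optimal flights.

Opt2, Opt4, Opt7, Opt9

Opt1: dominated by Opt4 (miles earned 4567≥3801, duration 3.7≤5.3, layovers 0≤2).
Opt2: not dominated.
Opt3: dominated by Opt4 (miles earned 4567≥3871, duration 3.7≤15.3, layovers 0≤0).
Opt4: not dominated (best duration).
Opt5: dominated by Opt3 (miles earned 3871≥3830, duration 15.3≤19.6, layovers 0≤2).
Opt6: dominated by Opt4 (miles earned 4567≥4287, duration 3.7≤17.8, layovers 0≤0).
Opt7: not dominated.
Opt8: dominated by Opt4 (miles earned 4567≥4156, duration 3.7≤17.1, layovers 0≤1).
Opt9: not dominated (best miles earned).
Opt10: dominated by Opt9 (miles earned 7720≥7671, duration 7.9≤12.3, layovers 1≤1).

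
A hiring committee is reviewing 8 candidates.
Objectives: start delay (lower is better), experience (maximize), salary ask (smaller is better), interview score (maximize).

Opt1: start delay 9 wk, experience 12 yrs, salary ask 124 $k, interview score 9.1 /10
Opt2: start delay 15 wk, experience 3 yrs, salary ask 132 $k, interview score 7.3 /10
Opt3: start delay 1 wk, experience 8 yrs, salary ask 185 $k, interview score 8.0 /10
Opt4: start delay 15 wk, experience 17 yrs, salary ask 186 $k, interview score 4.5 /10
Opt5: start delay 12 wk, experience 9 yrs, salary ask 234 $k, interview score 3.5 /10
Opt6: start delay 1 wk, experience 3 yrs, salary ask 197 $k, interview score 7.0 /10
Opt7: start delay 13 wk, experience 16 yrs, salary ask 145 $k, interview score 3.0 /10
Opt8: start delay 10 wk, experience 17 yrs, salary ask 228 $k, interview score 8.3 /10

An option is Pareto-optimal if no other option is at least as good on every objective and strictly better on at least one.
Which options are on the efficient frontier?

Opt1, Opt3, Opt4, Opt7, Opt8

Opt1: not dominated (best salary ask).
Opt2: dominated by Opt1 (start delay 9≤15, experience 12≥3, salary ask 124≤132, interview score 9.1≥7.3).
Opt3: not dominated.
Opt4: not dominated.
Opt5: dominated by Opt1 (start delay 9≤12, experience 12≥9, salary ask 124≤234, interview score 9.1≥3.5).
Opt6: dominated by Opt3 (start delay 1≤1, experience 8≥3, salary ask 185≤197, interview score 8.0≥7.0).
Opt7: not dominated.
Opt8: not dominated.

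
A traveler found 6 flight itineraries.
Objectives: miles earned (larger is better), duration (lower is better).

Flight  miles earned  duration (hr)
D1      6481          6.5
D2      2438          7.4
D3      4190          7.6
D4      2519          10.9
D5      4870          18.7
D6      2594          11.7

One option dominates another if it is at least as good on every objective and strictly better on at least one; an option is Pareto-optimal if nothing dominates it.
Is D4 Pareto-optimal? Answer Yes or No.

D1 vs D4: miles earned 6481≥2519, duration 6.5≤10.9 — D1 is at least as good on every objective and strictly better on at least one, so D1 dominates D4.

No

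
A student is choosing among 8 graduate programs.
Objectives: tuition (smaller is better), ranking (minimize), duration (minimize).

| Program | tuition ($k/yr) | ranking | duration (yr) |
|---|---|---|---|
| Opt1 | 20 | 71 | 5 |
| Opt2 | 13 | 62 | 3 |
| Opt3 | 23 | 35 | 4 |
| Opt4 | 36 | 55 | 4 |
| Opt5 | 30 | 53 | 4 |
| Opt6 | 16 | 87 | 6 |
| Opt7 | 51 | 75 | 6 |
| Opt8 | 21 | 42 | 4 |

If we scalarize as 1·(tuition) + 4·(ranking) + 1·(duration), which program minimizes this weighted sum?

Opt3

Opt1: 1·20 + 4·71 + 1·5 = 309
Opt2: 1·13 + 4·62 + 1·3 = 264
Opt3: 1·23 + 4·35 + 1·4 = 167
Opt4: 1·36 + 4·55 + 1·4 = 260
Opt5: 1·30 + 4·53 + 1·4 = 246
Opt6: 1·16 + 4·87 + 1·6 = 370
Opt7: 1·51 + 4·75 + 1·6 = 357
Opt8: 1·21 + 4·42 + 1·4 = 193
Lowest: Opt3 at 167.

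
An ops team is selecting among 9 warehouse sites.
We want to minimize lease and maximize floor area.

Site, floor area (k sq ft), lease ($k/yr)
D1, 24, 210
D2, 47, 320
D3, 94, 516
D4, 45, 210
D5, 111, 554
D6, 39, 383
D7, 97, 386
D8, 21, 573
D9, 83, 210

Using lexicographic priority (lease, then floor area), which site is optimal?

First minimize lease: best is 210, kept {D1, D4, D9}.
Then maximize floor area: best is 83, kept {D9}.

D9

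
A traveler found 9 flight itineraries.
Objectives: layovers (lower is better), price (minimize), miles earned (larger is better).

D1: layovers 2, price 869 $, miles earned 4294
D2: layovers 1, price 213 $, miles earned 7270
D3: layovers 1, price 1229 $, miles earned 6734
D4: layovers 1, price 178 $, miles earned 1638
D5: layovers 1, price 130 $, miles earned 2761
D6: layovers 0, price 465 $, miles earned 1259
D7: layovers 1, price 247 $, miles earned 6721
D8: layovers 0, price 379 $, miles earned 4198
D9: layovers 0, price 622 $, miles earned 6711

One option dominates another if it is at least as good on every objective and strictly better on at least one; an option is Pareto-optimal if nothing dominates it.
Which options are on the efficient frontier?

D2, D5, D8, D9

D1: dominated by D2 (layovers 1≤2, price 213≤869, miles earned 7270≥4294).
D2: not dominated (best miles earned).
D3: dominated by D2 (layovers 1≤1, price 213≤1229, miles earned 7270≥6734).
D4: dominated by D5 (layovers 1≤1, price 130≤178, miles earned 2761≥1638).
D5: not dominated (best price).
D6: dominated by D8 (layovers 0≤0, price 379≤465, miles earned 4198≥1259).
D7: dominated by D2 (layovers 1≤1, price 213≤247, miles earned 7270≥6721).
D8: not dominated.
D9: not dominated.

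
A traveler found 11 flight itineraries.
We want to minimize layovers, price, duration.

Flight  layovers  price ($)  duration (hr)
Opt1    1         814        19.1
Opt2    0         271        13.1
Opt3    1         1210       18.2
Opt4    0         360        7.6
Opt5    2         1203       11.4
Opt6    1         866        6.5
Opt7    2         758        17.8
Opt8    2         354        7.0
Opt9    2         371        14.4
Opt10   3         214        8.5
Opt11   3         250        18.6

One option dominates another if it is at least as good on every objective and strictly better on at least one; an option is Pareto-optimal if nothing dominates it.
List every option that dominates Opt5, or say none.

Opt4: layovers 0≤2, price 360≤1203, duration 7.6≤11.4 — dominates Opt5.
Opt6: layovers 1≤2, price 866≤1203, duration 6.5≤11.4 — dominates Opt5.
Opt8: layovers 2≤2, price 354≤1203, duration 7.0≤11.4 — dominates Opt5.
Others (Opt1, Opt2, Opt3, Opt7, Opt9, Opt10, Opt11) are each worse than Opt5 on at least one objective.

Opt4, Opt6, Opt8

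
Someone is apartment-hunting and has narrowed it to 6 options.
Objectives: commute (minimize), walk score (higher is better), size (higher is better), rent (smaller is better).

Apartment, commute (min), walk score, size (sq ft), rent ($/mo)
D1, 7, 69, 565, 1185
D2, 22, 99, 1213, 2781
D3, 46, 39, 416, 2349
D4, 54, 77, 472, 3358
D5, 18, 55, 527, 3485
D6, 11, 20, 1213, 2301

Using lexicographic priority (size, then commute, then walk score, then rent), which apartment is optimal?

D6

First maximize size: best is 1213, kept {D2, D6}.
Then minimize commute: best is 11, kept {D6}.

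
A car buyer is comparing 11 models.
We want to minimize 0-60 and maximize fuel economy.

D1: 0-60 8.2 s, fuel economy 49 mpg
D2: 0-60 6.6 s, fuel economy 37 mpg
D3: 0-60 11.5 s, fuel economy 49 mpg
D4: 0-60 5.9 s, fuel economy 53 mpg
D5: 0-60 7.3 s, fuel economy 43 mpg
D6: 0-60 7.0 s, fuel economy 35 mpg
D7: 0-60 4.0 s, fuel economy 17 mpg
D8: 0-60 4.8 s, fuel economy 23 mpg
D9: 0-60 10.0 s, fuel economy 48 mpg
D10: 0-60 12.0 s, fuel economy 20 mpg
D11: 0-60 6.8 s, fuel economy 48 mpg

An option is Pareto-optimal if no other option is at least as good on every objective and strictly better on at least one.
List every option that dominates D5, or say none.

D4, D11

D4: 0-60 5.9≤7.3, fuel economy 53≥43 — dominates D5.
D11: 0-60 6.8≤7.3, fuel economy 48≥43 — dominates D5.
Others (D1, D2, D3, D6, D7, D8, D9, D10) are each worse than D5 on at least one objective.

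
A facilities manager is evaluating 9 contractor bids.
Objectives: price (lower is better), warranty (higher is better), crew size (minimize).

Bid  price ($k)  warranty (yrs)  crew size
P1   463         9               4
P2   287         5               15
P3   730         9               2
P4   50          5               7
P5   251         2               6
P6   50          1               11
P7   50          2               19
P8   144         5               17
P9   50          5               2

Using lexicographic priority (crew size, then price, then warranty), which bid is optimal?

P9

First minimize crew size: best is 2, kept {P3, P9}.
Then minimize price: best is 50, kept {P9}.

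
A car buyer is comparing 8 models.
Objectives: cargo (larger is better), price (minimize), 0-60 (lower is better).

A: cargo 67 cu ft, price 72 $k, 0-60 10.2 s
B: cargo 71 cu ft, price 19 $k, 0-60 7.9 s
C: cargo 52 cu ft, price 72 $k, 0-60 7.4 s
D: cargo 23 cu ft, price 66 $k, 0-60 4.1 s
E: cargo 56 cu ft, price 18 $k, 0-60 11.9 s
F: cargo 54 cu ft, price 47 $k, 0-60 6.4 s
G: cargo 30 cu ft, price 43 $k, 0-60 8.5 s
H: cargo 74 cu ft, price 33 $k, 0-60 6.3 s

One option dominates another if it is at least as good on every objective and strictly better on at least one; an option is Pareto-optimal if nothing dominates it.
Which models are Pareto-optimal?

A: dominated by B (cargo 71≥67, price 19≤72, 0-60 7.9≤10.2).
B: not dominated.
C: dominated by F (cargo 54≥52, price 47≤72, 0-60 6.4≤7.4).
D: not dominated (best 0-60).
E: not dominated (best price).
F: dominated by H (cargo 74≥54, price 33≤47, 0-60 6.3≤6.4).
G: dominated by B (cargo 71≥30, price 19≤43, 0-60 7.9≤8.5).
H: not dominated (best cargo).

B, D, E, H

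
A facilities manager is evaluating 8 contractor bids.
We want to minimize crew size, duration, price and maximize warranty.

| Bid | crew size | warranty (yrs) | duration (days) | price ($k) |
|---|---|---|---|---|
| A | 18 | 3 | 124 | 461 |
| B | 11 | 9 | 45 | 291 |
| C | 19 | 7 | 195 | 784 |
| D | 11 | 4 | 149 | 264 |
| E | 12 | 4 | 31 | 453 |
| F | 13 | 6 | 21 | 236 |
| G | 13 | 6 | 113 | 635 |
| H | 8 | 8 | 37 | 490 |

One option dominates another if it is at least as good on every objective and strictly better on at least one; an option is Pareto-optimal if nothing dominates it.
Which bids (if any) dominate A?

B: crew size 11≤18, warranty 9≥3, duration 45≤124, price 291≤461 — dominates A.
E: crew size 12≤18, warranty 4≥3, duration 31≤124, price 453≤461 — dominates A.
F: crew size 13≤18, warranty 6≥3, duration 21≤124, price 236≤461 — dominates A.
Others (C, D, G, H) are each worse than A on at least one objective.

B, E, F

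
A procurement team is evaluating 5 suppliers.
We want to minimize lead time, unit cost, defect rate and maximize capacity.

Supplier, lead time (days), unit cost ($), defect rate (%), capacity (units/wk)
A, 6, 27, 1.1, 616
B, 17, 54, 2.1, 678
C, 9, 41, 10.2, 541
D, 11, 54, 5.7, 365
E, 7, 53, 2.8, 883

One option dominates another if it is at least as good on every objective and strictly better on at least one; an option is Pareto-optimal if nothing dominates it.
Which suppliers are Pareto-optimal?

A: not dominated (best lead time).
B: not dominated.
C: dominated by A (lead time 6≤9, unit cost 27≤41, defect rate 1.1≤10.2, capacity 616≥541).
D: dominated by A (lead time 6≤11, unit cost 27≤54, defect rate 1.1≤5.7, capacity 616≥365).
E: not dominated (best capacity).

A, B, E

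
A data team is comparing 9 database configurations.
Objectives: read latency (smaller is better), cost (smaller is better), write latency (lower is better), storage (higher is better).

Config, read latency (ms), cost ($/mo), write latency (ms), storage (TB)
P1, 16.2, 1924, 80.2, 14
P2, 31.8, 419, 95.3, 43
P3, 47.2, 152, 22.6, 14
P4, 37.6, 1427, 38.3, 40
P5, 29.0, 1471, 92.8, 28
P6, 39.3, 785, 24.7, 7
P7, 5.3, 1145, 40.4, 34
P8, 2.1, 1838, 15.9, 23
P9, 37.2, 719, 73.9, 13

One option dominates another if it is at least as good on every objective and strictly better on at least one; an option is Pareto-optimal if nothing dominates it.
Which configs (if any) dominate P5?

P7: read latency 5.3≤29.0, cost 1145≤1471, write latency 40.4≤92.8, storage 34≥28 — dominates P5.
Others (P1, P2, P3, P4, P6, P8, P9) are each worse than P5 on at least one objective.

P7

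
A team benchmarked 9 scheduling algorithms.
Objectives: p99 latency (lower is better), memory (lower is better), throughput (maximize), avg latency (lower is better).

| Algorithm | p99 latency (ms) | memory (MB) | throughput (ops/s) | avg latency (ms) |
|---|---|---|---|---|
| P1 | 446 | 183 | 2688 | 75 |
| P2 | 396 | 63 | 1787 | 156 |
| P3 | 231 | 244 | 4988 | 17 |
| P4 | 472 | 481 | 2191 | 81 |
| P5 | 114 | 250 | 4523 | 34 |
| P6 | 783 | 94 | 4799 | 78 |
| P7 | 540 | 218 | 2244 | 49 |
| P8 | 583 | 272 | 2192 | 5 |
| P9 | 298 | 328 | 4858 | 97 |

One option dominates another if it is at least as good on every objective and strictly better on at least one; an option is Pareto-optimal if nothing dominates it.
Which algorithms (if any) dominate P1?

P2: worse on throughput (1787 vs 2688).
P3: worse on memory (244 vs 183).
P4: worse on p99 latency (472 vs 446).
P5: worse on memory (250 vs 183).
P6: worse on p99 latency (783 vs 446).
P7: worse on p99 latency (540 vs 446).
P8: worse on p99 latency (583 vs 446).
P9: worse on memory (328 vs 183).
No option dominates P1.

none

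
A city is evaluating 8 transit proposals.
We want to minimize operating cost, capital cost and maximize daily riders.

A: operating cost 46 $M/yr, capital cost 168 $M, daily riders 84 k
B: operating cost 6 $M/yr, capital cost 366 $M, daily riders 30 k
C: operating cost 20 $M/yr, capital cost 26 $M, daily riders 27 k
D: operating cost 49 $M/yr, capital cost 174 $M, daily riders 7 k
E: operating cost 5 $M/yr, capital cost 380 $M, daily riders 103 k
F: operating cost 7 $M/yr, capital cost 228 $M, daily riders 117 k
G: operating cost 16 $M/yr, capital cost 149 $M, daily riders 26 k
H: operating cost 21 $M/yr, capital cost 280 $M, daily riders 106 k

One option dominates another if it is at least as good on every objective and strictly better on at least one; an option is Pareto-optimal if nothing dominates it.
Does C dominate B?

No

C vs B: C is worse on operating cost (20 vs 6), so it does not dominate B.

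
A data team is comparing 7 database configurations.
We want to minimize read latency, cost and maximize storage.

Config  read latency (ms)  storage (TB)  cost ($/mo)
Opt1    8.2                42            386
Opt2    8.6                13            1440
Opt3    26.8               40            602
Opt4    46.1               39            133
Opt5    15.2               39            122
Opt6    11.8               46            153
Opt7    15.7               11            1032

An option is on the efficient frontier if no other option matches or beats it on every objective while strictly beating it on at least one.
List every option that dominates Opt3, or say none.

Opt1: read latency 8.2≤26.8, storage 42≥40, cost 386≤602 — dominates Opt3.
Opt6: read latency 11.8≤26.8, storage 46≥40, cost 153≤602 — dominates Opt3.
Others (Opt2, Opt4, Opt5, Opt7) are each worse than Opt3 on at least one objective.

Opt1, Opt6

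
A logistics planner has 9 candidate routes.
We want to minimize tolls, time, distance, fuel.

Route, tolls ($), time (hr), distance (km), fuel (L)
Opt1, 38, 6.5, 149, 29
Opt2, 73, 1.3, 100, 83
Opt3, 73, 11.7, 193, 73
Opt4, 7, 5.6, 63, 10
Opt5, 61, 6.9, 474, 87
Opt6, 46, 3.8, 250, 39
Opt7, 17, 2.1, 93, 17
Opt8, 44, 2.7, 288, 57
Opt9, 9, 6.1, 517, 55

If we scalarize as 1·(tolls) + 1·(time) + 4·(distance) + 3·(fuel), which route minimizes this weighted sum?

Opt1: 1·38 + 1·6.5 + 4·149 + 3·29 = 727.5
Opt2: 1·73 + 1·1.3 + 4·100 + 3·83 = 723.3
Opt3: 1·73 + 1·11.7 + 4·193 + 3·73 = 1075.7
Opt4: 1·7 + 1·5.6 + 4·63 + 3·10 = 294.6
Opt5: 1·61 + 1·6.9 + 4·474 + 3·87 = 2224.9
Opt6: 1·46 + 1·3.8 + 4·250 + 3·39 = 1166.8
Opt7: 1·17 + 1·2.1 + 4·93 + 3·17 = 442.1
Opt8: 1·44 + 1·2.7 + 4·288 + 3·57 = 1369.7
Opt9: 1·9 + 1·6.1 + 4·517 + 3·55 = 2248.1
Lowest: Opt4 at 294.6.

Opt4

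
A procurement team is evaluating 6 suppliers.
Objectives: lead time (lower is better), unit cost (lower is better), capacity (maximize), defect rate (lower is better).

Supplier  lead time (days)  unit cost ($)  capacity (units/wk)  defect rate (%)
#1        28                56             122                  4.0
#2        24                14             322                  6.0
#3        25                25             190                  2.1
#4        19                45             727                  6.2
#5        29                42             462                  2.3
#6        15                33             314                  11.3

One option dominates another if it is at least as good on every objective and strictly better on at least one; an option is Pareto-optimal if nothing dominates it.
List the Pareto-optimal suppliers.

#2, #3, #4, #5, #6

#1: dominated by #3 (lead time 25≤28, unit cost 25≤56, capacity 190≥122, defect rate 2.1≤4.0).
#2: not dominated (best unit cost).
#3: not dominated (best defect rate).
#4: not dominated (best capacity).
#5: not dominated.
#6: not dominated (best lead time).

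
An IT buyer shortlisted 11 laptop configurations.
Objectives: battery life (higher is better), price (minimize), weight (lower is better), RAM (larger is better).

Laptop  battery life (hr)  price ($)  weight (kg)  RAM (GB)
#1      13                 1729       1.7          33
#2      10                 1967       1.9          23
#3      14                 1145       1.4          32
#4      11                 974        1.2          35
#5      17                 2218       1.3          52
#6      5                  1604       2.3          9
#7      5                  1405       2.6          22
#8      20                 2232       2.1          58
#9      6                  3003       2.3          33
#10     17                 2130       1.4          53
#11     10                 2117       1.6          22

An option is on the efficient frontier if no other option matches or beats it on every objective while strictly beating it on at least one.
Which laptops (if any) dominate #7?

#3: battery life 14≥5, price 1145≤1405, weight 1.4≤2.6, RAM 32≥22 — dominates #7.
#4: battery life 11≥5, price 974≤1405, weight 1.2≤2.6, RAM 35≥22 — dominates #7.
Others (#1, #2, #5, #6, #8, #9, #10, #11) are each worse than #7 on at least one objective.

#3, #4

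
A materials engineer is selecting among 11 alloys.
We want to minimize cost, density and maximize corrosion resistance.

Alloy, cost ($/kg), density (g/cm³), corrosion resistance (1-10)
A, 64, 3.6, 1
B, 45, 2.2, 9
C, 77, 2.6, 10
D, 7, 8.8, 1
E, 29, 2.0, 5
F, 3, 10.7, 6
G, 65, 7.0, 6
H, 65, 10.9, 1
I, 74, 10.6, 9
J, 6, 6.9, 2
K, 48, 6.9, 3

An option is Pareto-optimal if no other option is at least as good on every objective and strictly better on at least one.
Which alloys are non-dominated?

B, C, E, F, J

A: dominated by B (cost 45≤64, density 2.2≤3.6, corrosion resistance 9≥1).
B: not dominated.
C: not dominated (best corrosion resistance).
D: dominated by J (cost 6≤7, density 6.9≤8.8, corrosion resistance 2≥1).
E: not dominated (best density).
F: not dominated (best cost).
G: dominated by B (cost 45≤65, density 2.2≤7.0, corrosion resistance 9≥6).
H: dominated by A (cost 64≤65, density 3.6≤10.9, corrosion resistance 1≥1).
I: dominated by B (cost 45≤74, density 2.2≤10.6, corrosion resistance 9≥9).
J: not dominated.
K: dominated by B (cost 45≤48, density 2.2≤6.9, corrosion resistance 9≥3).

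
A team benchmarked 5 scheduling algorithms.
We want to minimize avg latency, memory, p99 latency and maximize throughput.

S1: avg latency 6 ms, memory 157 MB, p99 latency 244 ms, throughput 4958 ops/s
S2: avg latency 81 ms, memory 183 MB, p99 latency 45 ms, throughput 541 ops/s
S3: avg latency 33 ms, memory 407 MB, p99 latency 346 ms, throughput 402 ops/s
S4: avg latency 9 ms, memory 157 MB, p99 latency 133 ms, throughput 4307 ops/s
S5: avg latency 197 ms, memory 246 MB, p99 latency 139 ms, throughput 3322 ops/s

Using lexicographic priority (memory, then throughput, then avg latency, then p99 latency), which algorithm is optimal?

First minimize memory: best is 157, kept {S1, S4}.
Then maximize throughput: best is 4958, kept {S1}.

S1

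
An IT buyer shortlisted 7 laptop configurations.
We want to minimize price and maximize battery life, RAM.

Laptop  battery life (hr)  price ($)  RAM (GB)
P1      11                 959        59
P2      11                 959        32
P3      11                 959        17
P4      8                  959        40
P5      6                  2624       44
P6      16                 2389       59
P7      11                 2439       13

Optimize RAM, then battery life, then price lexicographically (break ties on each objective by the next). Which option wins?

P6

First maximize RAM: best is 59, kept {P1, P6}.
Then maximize battery life: best is 16, kept {P6}.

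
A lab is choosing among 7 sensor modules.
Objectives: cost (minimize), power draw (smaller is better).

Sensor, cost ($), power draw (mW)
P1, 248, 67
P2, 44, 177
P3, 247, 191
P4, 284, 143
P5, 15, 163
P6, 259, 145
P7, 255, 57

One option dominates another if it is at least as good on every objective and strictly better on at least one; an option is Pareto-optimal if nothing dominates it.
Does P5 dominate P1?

P5 vs P1: P5 is worse on power draw (163 vs 67), so it does not dominate P1.

No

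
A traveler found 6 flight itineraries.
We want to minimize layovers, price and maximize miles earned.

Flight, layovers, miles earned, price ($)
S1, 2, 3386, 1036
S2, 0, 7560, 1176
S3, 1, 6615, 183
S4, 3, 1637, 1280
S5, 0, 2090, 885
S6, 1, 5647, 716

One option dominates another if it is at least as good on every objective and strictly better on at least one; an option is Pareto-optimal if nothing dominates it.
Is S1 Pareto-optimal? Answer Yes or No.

No

S3 vs S1: layovers 1≤2, miles earned 6615≥3386, price 183≤1036 — S3 is at least as good on every objective and strictly better on at least one, so S3 dominates S1.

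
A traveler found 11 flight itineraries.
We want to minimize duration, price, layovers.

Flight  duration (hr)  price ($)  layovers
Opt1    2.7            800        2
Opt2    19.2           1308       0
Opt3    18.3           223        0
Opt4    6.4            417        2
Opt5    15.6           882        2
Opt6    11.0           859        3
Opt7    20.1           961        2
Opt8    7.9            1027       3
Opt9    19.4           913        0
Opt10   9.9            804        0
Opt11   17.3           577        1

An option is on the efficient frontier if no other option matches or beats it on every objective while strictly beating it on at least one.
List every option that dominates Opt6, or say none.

Opt1, Opt4, Opt10

Opt1: duration 2.7≤11.0, price 800≤859, layovers 2≤3 — dominates Opt6.
Opt4: duration 6.4≤11.0, price 417≤859, layovers 2≤3 — dominates Opt6.
Opt10: duration 9.9≤11.0, price 804≤859, layovers 0≤3 — dominates Opt6.
Others (Opt2, Opt3, Opt5, Opt7, Opt8, Opt9, Opt11) are each worse than Opt6 on at least one objective.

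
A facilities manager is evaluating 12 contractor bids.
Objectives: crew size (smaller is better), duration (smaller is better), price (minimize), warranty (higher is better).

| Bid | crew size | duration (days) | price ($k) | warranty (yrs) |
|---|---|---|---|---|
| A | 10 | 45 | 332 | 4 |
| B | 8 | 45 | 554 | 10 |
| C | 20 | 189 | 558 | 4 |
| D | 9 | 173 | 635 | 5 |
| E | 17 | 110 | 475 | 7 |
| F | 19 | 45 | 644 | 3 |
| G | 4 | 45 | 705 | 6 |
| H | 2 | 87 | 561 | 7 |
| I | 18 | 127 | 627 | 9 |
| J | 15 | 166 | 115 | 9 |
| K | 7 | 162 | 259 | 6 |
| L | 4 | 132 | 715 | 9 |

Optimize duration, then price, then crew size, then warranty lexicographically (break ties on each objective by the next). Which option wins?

A

First minimize duration: best is 45, kept {A, B, F, G}.
Then minimize price: best is 332, kept {A}.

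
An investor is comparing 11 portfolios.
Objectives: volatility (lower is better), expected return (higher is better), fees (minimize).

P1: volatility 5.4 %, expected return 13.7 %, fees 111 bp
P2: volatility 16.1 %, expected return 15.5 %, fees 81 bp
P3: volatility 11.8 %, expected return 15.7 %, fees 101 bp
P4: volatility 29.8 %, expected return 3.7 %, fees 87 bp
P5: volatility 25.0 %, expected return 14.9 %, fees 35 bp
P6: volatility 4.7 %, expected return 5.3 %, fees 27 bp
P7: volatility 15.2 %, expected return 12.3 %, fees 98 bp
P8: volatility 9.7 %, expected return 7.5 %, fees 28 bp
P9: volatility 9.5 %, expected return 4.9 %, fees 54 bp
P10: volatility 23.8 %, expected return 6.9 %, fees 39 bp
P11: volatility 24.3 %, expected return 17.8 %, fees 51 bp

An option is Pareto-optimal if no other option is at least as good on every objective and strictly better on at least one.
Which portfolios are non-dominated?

P1, P2, P3, P5, P6, P7, P8, P11

P1: not dominated.
P2: not dominated.
P3: not dominated.
P4: dominated by P2 (volatility 16.1≤29.8, expected return 15.5≥3.7, fees 81≤87).
P5: not dominated.
P6: not dominated (best volatility).
P7: not dominated.
P8: not dominated.
P9: dominated by P6 (volatility 4.7≤9.5, expected return 5.3≥4.9, fees 27≤54).
P10: dominated by P8 (volatility 9.7≤23.8, expected return 7.5≥6.9, fees 28≤39).
P11: not dominated (best expected return).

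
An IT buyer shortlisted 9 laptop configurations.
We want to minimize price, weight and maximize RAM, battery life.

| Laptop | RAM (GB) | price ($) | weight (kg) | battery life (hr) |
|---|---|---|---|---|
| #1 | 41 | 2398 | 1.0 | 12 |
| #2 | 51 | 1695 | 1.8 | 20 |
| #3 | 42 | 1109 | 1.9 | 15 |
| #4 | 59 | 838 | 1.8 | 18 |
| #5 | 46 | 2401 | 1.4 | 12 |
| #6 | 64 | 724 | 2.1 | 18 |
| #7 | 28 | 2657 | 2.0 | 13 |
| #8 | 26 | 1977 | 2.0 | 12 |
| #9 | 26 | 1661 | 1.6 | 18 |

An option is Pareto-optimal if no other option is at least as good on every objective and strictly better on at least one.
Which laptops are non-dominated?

#1: not dominated (best weight).
#2: not dominated (best battery life).
#3: dominated by #4 (RAM 59≥42, price 838≤1109, weight 1.8≤1.9, battery life 18≥15).
#4: not dominated.
#5: not dominated.
#6: not dominated (best RAM).
#7: dominated by #2 (RAM 51≥28, price 1695≤2657, weight 1.8≤2.0, battery life 20≥13).
#8: dominated by #2 (RAM 51≥26, price 1695≤1977, weight 1.8≤2.0, battery life 20≥12).
#9: not dominated.

#1, #2, #4, #5, #6, #9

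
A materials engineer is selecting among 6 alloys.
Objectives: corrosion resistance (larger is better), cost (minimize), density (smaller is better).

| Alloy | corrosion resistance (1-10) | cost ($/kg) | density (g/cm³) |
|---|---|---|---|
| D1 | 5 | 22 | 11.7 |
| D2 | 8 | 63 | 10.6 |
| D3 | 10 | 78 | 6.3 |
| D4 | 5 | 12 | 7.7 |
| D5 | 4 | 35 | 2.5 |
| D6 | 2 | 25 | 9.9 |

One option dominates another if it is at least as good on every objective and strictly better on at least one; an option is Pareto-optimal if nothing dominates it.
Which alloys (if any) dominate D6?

D4: corrosion resistance 5≥2, cost 12≤25, density 7.7≤9.9 — dominates D6.
Others (D1, D2, D3, D5) are each worse than D6 on at least one objective.

D4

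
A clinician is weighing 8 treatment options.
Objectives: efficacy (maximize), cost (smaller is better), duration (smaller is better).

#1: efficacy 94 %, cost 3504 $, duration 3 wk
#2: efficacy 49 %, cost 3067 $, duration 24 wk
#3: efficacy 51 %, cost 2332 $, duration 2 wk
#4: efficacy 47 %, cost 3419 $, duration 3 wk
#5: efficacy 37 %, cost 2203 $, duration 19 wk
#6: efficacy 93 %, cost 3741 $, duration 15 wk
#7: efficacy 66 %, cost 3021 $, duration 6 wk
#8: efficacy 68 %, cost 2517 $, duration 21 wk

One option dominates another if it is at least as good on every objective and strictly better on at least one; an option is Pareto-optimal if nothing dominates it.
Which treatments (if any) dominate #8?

#1: worse on cost (3504 vs 2517).
#2: worse on efficacy (49 vs 68).
#3: worse on efficacy (51 vs 68).
#4: worse on efficacy (47 vs 68).
#5: worse on efficacy (37 vs 68).
#6: worse on cost (3741 vs 2517).
#7: worse on efficacy (66 vs 68).
No option dominates #8.

none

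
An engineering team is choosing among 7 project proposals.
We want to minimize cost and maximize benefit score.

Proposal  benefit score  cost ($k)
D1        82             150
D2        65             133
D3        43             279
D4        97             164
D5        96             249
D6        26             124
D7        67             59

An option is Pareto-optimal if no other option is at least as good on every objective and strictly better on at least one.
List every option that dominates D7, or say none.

none

D1: worse on cost (150 vs 59).
D2: worse on benefit score (65 vs 67).
D3: worse on benefit score (43 vs 67).
D4: worse on cost (164 vs 59).
D5: worse on cost (249 vs 59).
D6: worse on benefit score (26 vs 67).
No option dominates D7.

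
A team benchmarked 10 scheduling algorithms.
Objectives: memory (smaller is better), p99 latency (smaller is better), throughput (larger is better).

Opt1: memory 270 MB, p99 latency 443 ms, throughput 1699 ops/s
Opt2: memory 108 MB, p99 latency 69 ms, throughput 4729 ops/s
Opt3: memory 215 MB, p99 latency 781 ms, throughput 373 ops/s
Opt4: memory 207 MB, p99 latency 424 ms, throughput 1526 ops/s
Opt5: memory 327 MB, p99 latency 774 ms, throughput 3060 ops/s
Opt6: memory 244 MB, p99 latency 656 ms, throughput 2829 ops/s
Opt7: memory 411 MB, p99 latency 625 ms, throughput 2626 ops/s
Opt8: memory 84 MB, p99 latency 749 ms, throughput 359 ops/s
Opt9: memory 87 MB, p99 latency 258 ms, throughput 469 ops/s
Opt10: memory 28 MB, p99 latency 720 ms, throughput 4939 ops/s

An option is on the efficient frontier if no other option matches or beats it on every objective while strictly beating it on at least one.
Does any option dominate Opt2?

No

Opt1: worse on memory (270 vs 108).
Opt3: worse on memory (215 vs 108).
Opt4: worse on memory (207 vs 108).
Opt5: worse on memory (327 vs 108).
Opt6: worse on memory (244 vs 108).
Opt7: worse on memory (411 vs 108).
Opt8: worse on p99 latency (749 vs 69).
Opt9: worse on p99 latency (258 vs 69).
Opt10: worse on p99 latency (720 vs 69).
No option is at least as good as Opt2 on every objective and strictly better on one.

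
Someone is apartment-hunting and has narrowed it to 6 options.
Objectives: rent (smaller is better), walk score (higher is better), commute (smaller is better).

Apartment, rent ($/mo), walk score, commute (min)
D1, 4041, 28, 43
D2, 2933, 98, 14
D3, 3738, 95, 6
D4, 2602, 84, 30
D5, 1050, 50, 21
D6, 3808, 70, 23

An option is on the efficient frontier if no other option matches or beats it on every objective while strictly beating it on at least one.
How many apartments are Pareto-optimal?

D1: dominated by D2 (rent 2933≤4041, walk score 98≥28, commute 14≤43).
D2: not dominated (best walk score).
D3: not dominated (best commute).
D4: not dominated.
D5: not dominated (best rent).
D6: dominated by D2 (rent 2933≤3808, walk score 98≥70, commute 14≤23).
Pareto-optimal: D2, D3, D4, D5 → 4.

4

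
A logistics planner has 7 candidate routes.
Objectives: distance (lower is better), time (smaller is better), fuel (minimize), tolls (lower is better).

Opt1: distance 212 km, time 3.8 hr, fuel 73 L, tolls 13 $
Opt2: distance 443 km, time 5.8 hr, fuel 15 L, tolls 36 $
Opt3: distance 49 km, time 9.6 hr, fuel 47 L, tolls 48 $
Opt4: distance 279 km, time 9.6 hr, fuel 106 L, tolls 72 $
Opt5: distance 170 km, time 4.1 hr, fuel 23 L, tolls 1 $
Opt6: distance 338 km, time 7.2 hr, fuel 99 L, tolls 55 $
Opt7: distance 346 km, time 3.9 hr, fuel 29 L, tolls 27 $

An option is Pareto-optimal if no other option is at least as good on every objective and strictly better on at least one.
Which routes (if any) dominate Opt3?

Opt1: worse on distance (212 vs 49).
Opt2: worse on distance (443 vs 49).
Opt4: worse on distance (279 vs 49).
Opt5: worse on distance (170 vs 49).
Opt6: worse on distance (338 vs 49).
Opt7: worse on distance (346 vs 49).
No option dominates Opt3.

none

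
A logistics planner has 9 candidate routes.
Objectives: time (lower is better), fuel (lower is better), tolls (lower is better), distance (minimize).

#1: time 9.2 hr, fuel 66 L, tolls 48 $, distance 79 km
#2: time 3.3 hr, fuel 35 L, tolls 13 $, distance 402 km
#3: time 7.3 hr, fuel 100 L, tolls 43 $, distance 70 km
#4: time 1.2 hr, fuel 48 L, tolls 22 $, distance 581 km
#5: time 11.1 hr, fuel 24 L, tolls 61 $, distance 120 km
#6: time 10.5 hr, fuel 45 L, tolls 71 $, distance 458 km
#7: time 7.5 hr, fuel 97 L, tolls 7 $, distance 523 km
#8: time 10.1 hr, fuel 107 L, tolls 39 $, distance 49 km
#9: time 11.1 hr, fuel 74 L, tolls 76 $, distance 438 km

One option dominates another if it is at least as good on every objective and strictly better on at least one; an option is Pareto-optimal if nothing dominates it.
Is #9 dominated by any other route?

#1 vs #9: time 9.2≤11.1, fuel 66≤74, tolls 48≤76, distance 79≤438 — #1 is at least as good on every objective and strictly better on at least one, so #1 dominates #9.

Yes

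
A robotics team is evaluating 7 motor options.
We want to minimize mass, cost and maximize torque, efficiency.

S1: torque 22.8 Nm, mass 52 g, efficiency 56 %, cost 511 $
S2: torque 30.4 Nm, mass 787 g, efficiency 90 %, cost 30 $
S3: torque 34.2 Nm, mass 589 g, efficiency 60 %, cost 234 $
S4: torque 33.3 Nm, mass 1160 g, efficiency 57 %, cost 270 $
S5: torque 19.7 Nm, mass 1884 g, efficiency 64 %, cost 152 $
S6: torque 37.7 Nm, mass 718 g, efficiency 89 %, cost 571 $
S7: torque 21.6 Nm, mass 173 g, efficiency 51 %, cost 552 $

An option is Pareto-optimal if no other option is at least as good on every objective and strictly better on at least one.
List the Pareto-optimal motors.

S1: not dominated (best mass).
S2: not dominated (best efficiency).
S3: not dominated.
S4: dominated by S3 (torque 34.2≥33.3, mass 589≤1160, efficiency 60≥57, cost 234≤270).
S5: dominated by S2 (torque 30.4≥19.7, mass 787≤1884, efficiency 90≥64, cost 30≤152).
S6: not dominated (best torque).
S7: dominated by S1 (torque 22.8≥21.6, mass 52≤173, efficiency 56≥51, cost 511≤552).

S1, S2, S3, S6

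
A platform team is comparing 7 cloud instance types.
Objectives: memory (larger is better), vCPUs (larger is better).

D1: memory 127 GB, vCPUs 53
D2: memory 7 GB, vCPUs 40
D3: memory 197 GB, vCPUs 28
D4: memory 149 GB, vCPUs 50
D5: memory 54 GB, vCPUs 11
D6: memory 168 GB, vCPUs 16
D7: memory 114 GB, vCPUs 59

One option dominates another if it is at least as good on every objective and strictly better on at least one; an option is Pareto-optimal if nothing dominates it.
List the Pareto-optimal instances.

D1: not dominated.
D2: dominated by D1 (memory 127≥7, vCPUs 53≥40).
D3: not dominated (best memory).
D4: not dominated.
D5: dominated by D1 (memory 127≥54, vCPUs 53≥11).
D6: dominated by D3 (memory 197≥168, vCPUs 28≥16).
D7: not dominated (best vCPUs).

D1, D3, D4, D7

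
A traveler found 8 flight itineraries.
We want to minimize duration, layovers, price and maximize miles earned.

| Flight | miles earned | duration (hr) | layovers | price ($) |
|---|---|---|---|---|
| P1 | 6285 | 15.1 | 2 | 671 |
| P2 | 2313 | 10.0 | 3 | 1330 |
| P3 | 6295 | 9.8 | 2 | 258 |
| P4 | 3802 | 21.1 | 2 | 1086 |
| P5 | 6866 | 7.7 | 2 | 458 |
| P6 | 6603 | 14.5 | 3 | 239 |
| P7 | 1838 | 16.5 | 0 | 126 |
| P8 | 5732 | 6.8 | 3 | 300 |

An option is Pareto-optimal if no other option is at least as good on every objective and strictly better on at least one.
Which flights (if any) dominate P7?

none

P1: worse on layovers (2 vs 0).
P2: worse on layovers (3 vs 0).
P3: worse on layovers (2 vs 0).
P4: worse on duration (21.1 vs 16.5).
P5: worse on layovers (2 vs 0).
P6: worse on layovers (3 vs 0).
P8: worse on layovers (3 vs 0).
No option dominates P7.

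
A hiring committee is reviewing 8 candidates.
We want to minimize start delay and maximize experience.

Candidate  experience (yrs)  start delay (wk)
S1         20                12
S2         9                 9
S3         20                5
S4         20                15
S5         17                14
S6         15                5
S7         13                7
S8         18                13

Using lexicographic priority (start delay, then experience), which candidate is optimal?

First minimize start delay: best is 5, kept {S3, S6}.
Then maximize experience: best is 20, kept {S3}.

S3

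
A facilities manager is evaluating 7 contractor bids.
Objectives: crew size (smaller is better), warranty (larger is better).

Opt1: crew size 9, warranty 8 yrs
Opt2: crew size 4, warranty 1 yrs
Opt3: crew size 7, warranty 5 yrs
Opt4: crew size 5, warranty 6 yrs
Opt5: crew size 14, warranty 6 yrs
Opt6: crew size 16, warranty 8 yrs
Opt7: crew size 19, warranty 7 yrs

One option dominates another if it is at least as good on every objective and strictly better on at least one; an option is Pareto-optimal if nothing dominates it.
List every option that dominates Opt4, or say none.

none

Opt1: worse on crew size (9 vs 5).
Opt2: worse on warranty (1 vs 6).
Opt3: worse on crew size (7 vs 5).
Opt5: worse on crew size (14 vs 5).
Opt6: worse on crew size (16 vs 5).
Opt7: worse on crew size (19 vs 5).
No option dominates Opt4.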